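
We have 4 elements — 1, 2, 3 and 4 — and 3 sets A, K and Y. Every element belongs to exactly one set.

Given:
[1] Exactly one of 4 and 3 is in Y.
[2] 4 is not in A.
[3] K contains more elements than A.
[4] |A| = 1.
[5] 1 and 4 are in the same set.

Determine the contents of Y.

Y = {3}

From (2): 4 ∉ A.
(5): 1 matches 4: 1 ∉ A.
Suppose 1 ∈ Y: no assignment then satisfies all the clues, so 1 ∉ Y.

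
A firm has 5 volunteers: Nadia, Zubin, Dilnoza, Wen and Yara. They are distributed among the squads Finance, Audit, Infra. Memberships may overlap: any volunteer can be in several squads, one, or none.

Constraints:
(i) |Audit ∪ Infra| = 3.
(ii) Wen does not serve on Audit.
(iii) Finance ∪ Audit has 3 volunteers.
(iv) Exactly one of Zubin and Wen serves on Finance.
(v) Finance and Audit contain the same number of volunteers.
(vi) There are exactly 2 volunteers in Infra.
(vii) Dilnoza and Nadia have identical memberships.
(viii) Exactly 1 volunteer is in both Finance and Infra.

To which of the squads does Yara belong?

Yara: Audit, Finance

From (ii): Wen ∉ Audit.
Suppose Yara ∉ Finance: no assignment then satisfies all the clues, so Yara ∈ Finance.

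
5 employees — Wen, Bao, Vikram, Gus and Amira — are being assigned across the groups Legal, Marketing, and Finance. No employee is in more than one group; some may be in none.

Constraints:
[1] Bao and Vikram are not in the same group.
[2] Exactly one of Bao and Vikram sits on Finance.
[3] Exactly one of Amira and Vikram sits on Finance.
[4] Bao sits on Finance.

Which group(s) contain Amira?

From (4): Bao ∈ Finance.
(1): Vikram ∉ Finance.
(3) (exactly one): Amira ∈ Finance.

Amira: Finance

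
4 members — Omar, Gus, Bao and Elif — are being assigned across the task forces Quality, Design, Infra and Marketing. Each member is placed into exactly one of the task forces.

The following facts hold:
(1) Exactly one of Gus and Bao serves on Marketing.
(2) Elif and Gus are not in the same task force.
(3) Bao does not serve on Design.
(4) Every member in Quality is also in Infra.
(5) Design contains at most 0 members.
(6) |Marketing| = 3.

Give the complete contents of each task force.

Quality = {}; Design = {}; Infra = {Gus}; Marketing = {Bao, Elif, Omar}

From (3): Bao ∉ Design.
(5): Design already has 0, so the rest are out.
Suppose Omar ∈ Quality: no assignment then satisfies all the clues, so Omar ∉ Quality.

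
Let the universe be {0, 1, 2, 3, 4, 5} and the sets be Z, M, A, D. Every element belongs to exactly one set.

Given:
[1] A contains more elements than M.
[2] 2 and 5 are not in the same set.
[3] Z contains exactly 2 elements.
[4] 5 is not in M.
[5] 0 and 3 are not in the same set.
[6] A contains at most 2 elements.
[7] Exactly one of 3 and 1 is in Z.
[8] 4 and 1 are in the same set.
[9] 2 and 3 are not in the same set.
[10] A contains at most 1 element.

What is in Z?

Z = {3, 5}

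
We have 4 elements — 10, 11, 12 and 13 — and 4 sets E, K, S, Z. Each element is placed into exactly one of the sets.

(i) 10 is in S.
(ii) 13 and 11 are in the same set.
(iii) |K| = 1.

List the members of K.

K = {12}

From (i): 10 ∈ S.
Suppose 11 ∈ K: no assignment then satisfies all the clues, so 11 ∉ K.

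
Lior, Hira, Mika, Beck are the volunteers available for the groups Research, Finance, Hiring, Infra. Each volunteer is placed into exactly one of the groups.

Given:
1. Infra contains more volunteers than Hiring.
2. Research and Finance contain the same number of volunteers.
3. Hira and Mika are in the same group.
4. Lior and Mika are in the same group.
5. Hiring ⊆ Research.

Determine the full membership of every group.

Research = {}; Finance = {}; Hiring = {}; Infra = {Beck, Hira, Lior, Mika}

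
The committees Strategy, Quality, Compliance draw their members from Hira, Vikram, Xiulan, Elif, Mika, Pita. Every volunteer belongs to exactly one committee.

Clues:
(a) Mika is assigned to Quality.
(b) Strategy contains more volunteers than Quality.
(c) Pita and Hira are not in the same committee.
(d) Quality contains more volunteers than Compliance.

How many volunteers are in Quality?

2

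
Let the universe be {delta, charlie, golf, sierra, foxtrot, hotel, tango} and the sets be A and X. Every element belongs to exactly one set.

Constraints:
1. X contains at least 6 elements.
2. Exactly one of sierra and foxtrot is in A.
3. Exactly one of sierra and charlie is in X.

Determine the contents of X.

X = {charlie, delta, foxtrot, golf, hotel, tango}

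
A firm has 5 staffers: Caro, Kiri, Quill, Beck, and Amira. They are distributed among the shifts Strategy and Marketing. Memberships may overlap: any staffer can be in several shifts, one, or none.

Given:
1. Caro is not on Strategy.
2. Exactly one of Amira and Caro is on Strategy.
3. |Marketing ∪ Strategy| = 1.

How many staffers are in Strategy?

1

From (1): Caro ∉ Strategy.
(2) (exactly one): Amira ∈ Strategy.
Suppose Caro ∈ Marketing: no assignment then satisfies all the clues, so Caro ∉ Marketing.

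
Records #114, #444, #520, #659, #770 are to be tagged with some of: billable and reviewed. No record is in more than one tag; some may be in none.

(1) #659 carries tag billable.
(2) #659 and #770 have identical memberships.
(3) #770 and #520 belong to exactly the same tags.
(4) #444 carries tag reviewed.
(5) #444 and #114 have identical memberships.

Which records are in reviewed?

reviewed = {#114, #444}

From (1): #659 ∈ billable.
From (4): #444 ∈ reviewed.
(2): #770 matches #659: #770 ∈ billable.
(3): #520 matches #770: #520 ∈ billable.
(5): #114 matches #444: #114 ∉ billable.
(5): #114 matches #444: #114 ∈ reviewed.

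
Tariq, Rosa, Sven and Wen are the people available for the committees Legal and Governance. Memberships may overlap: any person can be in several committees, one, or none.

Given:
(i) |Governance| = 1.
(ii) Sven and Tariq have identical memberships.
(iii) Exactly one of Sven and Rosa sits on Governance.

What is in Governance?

Governance = {Rosa}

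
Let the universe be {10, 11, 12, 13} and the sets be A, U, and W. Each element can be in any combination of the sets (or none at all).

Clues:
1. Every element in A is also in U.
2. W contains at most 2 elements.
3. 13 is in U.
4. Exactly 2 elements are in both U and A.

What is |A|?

2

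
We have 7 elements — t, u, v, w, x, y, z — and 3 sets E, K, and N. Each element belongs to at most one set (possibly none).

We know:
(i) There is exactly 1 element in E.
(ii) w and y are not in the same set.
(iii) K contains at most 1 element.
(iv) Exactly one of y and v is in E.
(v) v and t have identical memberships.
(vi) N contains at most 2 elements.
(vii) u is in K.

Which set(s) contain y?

From (vii): u ∈ K.
(iii): K already has 1, so the rest are out.
Suppose y ∉ E: no assignment then satisfies all the clues, so y ∈ E.

y: E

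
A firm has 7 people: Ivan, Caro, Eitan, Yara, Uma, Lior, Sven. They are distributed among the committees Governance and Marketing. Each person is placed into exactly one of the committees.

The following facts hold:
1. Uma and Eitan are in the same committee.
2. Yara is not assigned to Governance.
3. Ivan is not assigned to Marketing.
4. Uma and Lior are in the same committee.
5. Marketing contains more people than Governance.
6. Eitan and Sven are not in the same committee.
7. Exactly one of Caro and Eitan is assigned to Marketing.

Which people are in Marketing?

Marketing = {Eitan, Lior, Uma, Yara}

From (2): Yara ∉ Governance.
From (3): Ivan ∉ Marketing.
Only one committee left: Ivan ∈ Governance.
Only one committee left: Yara ∈ Marketing.
Suppose Caro ∈ Marketing: no assignment then satisfies all the clues, so Caro ∉ Marketing.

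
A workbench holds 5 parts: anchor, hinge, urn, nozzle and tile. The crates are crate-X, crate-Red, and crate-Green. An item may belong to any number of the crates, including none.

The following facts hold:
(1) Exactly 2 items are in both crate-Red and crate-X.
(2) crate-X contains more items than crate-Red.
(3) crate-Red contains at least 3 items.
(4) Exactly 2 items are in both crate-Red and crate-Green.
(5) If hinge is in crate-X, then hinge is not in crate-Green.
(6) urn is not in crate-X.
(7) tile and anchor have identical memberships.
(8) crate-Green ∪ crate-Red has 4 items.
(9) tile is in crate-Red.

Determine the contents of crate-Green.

crate-Green = {anchor, nozzle, tile}

From (6): urn ∉ crate-X.
From (9): tile ∈ crate-Red.
(7): anchor matches tile: anchor ∈ crate-Red.
Suppose anchor ∉ crate-Green: no assignment then satisfies all the clues, so anchor ∈ crate-Green.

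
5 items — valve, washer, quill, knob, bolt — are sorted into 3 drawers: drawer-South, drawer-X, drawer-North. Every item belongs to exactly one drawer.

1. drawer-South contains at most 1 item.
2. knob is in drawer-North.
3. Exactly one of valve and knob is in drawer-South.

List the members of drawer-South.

From (2): knob ∈ drawer-North.
(3) (exactly one): valve ∈ drawer-South.
(1): drawer-South already has 1, so the rest are out.

drawer-South = {valve}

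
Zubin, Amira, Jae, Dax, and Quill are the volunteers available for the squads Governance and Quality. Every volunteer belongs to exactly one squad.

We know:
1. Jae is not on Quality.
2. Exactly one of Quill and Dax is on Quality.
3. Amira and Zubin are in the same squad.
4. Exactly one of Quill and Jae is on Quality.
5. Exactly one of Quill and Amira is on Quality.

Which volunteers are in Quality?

Quality = {Quill}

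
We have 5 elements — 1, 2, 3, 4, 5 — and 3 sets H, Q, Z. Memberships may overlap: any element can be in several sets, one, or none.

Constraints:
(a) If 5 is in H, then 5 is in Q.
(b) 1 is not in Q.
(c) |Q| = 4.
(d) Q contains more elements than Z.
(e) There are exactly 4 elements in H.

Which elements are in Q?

From (b): 1 ∉ Q.
(c): only 4 candidates remain for Q, so all are in.

Q = {2, 3, 4, 5}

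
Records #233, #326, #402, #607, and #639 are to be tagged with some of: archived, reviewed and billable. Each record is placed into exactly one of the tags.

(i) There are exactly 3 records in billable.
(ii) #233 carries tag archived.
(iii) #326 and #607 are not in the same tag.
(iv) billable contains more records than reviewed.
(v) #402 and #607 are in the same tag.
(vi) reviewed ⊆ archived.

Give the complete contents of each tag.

archived = {#233, #326}; reviewed = {}; billable = {#402, #607, #639}

From (ii): #233 ∈ archived.
Suppose #326 ∉ archived: no assignment then satisfies all the clues, so #326 ∈ archived.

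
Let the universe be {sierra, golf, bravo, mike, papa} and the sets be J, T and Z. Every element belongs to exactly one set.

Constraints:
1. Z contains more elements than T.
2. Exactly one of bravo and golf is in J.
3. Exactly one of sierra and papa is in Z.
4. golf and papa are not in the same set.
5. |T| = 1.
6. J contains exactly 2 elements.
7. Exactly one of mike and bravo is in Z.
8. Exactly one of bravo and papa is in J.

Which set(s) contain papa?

papa: Z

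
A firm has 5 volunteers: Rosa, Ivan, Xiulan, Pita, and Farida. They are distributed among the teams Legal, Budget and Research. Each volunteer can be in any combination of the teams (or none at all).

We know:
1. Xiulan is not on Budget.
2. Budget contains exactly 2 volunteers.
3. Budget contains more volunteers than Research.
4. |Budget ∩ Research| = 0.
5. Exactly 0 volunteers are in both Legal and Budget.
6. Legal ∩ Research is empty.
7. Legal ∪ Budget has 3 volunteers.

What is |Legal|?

1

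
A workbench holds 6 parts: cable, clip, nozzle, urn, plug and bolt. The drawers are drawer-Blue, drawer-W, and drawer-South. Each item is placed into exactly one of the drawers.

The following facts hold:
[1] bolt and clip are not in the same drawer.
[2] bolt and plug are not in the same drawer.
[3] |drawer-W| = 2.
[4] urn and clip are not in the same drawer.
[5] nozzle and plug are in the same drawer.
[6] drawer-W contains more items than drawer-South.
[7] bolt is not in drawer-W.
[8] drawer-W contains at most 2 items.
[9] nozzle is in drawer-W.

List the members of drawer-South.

drawer-South = {clip}

From (7): bolt ∉ drawer-W.
From (9): nozzle ∈ drawer-W.
(5): plug matches nozzle: plug ∉ drawer-Blue.
(5): plug matches nozzle: plug ∈ drawer-W.
(8): drawer-W already has 2, so the rest are out.
Suppose cable ∈ drawer-South: no assignment then satisfies all the clues, so cable ∉ drawer-South.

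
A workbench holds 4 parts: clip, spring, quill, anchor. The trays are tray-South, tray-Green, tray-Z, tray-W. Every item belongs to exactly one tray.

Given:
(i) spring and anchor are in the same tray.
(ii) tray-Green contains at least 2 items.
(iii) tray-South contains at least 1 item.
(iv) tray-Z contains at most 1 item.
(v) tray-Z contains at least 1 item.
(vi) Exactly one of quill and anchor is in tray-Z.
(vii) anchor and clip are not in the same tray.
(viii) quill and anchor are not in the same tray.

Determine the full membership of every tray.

tray-South = {clip}; tray-Green = {anchor, spring}; tray-Z = {quill}; tray-W = {}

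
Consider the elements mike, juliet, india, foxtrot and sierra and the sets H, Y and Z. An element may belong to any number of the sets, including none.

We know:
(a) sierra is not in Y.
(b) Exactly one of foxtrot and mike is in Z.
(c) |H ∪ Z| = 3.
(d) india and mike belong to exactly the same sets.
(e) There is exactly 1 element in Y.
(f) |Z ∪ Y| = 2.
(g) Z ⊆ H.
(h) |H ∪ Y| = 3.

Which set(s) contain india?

india: none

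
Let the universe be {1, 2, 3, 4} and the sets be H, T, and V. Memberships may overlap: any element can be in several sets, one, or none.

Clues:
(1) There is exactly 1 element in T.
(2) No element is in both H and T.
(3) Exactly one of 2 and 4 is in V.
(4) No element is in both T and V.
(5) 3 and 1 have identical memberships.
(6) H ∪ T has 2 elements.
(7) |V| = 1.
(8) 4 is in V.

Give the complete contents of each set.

H = {4}; T = {2}; V = {4}

From (8): 4 ∈ V.
(3) (exactly one): 2 ∉ V.
(4) (disjoint): 4 ∉ T.
(7): V already has 1, so the rest are out.
Suppose 1 ∈ H: no assignment then satisfies all the clues, so 1 ∉ H.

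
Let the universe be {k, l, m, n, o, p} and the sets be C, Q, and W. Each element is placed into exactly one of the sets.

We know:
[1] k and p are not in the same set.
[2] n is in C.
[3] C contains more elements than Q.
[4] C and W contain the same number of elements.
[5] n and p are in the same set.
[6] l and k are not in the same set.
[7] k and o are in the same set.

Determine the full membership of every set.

C = {l, n, p}; Q = {}; W = {k, m, o}

From (2): n ∈ C.
(5): p matches n: p ∈ C.
(1): k ∉ C.
(7): o matches k: o ∉ C.
Suppose k ∈ Q: no assignment then satisfies all the clues, so k ∉ Q.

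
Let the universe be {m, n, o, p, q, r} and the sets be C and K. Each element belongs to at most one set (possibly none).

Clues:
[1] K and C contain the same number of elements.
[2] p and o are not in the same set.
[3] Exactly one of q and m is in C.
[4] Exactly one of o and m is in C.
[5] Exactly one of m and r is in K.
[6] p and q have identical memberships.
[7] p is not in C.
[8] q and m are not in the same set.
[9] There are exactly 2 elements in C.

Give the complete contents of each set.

C = {m, n}; K = {o, r}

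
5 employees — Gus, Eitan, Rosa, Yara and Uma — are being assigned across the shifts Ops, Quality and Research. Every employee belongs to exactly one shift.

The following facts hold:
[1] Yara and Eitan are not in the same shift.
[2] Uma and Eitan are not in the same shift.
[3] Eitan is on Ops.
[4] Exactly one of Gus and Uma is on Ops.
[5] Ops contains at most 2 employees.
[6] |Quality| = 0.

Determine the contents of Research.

From (3): Eitan ∈ Ops.
(1): Yara ∉ Ops.
(2): Uma ∉ Ops.
(4) (exactly one): Gus ∈ Ops.
(5): Ops already has 2, so the rest are out.
(6): Quality already has 0, so the rest are out.
Only one shift left: Rosa ∈ Research.
Only one shift left: Yara ∈ Research.
Only one shift left: Uma ∈ Research.

Research = {Rosa, Uma, Yara}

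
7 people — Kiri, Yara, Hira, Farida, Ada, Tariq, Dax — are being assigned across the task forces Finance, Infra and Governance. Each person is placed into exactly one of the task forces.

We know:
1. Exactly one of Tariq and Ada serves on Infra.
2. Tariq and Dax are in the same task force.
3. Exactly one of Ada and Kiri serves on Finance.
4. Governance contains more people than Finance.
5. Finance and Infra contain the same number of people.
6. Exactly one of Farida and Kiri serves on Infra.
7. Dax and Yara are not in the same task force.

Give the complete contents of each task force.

Finance = {Kiri, Yara}; Infra = {Ada, Farida}; Governance = {Dax, Hira, Tariq}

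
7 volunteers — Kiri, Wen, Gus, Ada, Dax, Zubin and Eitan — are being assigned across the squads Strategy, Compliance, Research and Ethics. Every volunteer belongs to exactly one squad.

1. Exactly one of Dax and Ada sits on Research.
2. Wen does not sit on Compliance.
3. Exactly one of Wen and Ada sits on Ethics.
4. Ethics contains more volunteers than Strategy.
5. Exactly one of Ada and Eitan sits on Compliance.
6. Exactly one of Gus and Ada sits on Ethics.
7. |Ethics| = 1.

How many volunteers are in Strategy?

0

From (2): Wen ∉ Compliance.
Suppose Kiri ∈ Strategy: no assignment then satisfies all the clues, so Kiri ∉ Strategy.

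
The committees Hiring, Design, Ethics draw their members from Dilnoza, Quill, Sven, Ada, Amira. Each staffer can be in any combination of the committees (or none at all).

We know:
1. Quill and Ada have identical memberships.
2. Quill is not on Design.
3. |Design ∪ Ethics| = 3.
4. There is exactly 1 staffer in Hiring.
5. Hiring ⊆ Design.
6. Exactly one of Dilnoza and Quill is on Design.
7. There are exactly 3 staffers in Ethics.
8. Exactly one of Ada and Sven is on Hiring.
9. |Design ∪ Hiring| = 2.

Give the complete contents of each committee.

Hiring = {Sven}; Design = {Dilnoza, Sven}; Ethics = {Amira, Dilnoza, Sven}

From (2): Quill ∉ Design.
(1): Ada matches Quill: Ada ∉ Design.
(5) contrapositive: Quill ∉ Hiring.
(5) contrapositive: Ada ∉ Hiring.
(6) (exactly one): Dilnoza ∈ Design.
(8) (exactly one): Sven ∈ Hiring.
(4): Hiring already has 1, so the rest are out.
(5) with Sven ∈ Hiring: Sven ∈ Design.
Suppose Dilnoza ∉ Ethics: no assignment then satisfies all the clues, so Dilnoza ∈ Ethics.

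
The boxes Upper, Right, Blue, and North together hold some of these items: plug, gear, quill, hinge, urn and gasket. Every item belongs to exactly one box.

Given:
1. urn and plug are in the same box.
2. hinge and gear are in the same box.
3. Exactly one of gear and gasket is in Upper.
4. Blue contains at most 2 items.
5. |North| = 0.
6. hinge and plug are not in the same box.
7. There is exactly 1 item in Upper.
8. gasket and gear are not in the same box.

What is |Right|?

(5): North already has 0, so the rest are out.
Suppose plug ∈ Upper: no assignment then satisfies all the clues, so plug ∉ Upper.

3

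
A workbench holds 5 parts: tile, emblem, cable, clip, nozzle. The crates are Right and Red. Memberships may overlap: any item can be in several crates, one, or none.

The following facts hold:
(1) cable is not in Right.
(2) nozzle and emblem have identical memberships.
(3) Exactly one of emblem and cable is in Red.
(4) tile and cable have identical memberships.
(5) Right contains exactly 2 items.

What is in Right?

Right = {emblem, nozzle}

From (1): cable ∉ Right.
(4): tile matches cable: tile ∉ Right.
Suppose emblem ∉ Right: no assignment then satisfies all the clues, so emblem ∈ Right.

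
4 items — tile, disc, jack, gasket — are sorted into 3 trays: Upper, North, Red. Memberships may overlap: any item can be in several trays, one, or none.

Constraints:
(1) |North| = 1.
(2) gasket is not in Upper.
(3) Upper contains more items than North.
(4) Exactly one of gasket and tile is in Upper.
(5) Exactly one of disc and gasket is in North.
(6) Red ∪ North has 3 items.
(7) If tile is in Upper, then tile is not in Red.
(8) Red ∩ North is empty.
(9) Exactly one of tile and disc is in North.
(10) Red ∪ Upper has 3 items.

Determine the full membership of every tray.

Upper = {jack, tile}; North = {disc}; Red = {gasket, jack}

From (2): gasket ∉ Upper.
(4) (exactly one): tile ∈ Upper.
(7): tile ∉ Red.
Suppose tile ∈ North: no assignment then satisfies all the clues, so tile ∉ North.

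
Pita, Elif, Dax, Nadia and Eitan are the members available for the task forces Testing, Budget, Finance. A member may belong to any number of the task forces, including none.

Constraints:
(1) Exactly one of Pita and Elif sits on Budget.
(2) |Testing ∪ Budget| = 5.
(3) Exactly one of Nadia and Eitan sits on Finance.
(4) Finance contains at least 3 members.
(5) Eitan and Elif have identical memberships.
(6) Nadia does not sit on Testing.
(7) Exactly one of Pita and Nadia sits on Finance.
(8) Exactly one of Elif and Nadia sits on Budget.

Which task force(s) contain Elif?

Elif: Finance, Testing

From (6): Nadia ∉ Testing.
Suppose Elif ∉ Testing: no assignment then satisfies all the clues, so Elif ∈ Testing.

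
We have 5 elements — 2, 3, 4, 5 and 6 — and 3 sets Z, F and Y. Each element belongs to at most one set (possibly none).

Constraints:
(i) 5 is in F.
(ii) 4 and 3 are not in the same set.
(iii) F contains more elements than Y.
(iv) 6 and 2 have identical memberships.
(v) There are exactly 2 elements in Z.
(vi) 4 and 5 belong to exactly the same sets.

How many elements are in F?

2

From (i): 5 ∈ F.
(vi): 4 matches 5: 4 ∉ Z.
(vi): 4 matches 5: 4 ∈ F.
(ii): 3 ∉ F.
Suppose 2 ∉ Z: no assignment then satisfies all the clues, so 2 ∈ Z.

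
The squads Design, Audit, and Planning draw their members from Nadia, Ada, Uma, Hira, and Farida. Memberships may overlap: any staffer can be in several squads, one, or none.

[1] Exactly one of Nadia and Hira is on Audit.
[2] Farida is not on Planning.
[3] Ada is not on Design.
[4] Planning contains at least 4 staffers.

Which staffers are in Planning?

Planning = {Ada, Hira, Nadia, Uma}

From (2): Farida ∉ Planning.
From (3): Ada ∉ Design.
(4): only 4 candidates remain for Planning, so all are in.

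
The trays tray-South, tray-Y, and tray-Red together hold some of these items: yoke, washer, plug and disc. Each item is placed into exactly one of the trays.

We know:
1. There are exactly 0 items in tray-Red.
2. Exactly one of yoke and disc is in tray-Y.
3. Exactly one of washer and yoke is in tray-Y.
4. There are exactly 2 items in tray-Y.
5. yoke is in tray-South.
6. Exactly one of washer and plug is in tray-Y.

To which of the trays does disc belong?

From (5): yoke ∈ tray-South.
(1): tray-Red already has 0, so the rest are out.
(2) (exactly one): disc ∈ tray-Y.
(3) (exactly one): washer ∈ tray-Y.
(4): tray-Y already has 2, so the rest are out.
Only one tray left: plug ∈ tray-South.

disc: tray-Y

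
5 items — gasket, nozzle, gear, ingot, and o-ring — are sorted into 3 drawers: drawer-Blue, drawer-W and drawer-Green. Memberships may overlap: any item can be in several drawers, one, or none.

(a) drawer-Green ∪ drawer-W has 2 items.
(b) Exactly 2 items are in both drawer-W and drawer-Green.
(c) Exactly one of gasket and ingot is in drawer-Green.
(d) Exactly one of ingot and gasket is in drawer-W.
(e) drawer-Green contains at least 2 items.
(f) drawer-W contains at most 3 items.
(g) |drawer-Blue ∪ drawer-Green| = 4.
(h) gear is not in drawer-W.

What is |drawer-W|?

2

From (h): gear ∉ drawer-W.
Suppose gear ∈ drawer-Green: no assignment then satisfies all the clues, so gear ∉ drawer-Green.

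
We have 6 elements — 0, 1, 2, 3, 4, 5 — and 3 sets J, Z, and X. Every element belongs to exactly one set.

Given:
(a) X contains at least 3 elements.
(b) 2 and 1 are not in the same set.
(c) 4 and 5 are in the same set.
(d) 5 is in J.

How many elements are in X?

3

From (d): 5 ∈ J.
(c): 4 matches 5: 4 ∈ J.
Suppose 0 ∈ J: no assignment then satisfies all the clues, so 0 ∉ J.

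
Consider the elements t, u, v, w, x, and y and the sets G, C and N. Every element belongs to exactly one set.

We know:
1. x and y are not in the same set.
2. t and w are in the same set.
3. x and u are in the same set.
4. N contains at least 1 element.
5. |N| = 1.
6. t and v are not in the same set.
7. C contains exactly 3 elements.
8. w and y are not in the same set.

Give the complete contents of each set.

G = {t, w}; C = {u, v, x}; N = {y}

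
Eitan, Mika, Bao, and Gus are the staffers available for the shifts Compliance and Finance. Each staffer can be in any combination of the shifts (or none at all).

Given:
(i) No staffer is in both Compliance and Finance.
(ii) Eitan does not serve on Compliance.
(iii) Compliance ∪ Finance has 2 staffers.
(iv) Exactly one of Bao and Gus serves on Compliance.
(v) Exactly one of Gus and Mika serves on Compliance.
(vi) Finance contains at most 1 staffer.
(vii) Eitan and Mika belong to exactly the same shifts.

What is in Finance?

From (ii): Eitan ∉ Compliance.
(vii): Mika matches Eitan: Mika ∉ Compliance.
(v) (exactly one): Gus ∈ Compliance.
(i) (disjoint): Gus ∉ Finance.
(iv) (exactly one): Bao ∉ Compliance.
Suppose Eitan ∈ Finance: no assignment then satisfies all the clues, so Eitan ∉ Finance.

Finance = {Bao}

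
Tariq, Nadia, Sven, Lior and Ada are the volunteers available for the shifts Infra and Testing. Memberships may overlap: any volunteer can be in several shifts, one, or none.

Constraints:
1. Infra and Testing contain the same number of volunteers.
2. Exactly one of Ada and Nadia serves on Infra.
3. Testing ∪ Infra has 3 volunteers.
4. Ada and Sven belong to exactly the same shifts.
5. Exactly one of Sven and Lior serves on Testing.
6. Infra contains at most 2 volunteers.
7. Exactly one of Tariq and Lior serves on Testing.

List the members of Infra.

Infra = {Nadia, Tariq}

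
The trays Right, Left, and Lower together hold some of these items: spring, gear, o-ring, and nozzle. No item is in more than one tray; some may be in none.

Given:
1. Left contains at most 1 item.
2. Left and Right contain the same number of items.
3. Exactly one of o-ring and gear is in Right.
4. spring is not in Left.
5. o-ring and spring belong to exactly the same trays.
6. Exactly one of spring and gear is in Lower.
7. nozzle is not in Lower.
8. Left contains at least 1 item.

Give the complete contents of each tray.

Right = {gear}; Left = {nozzle}; Lower = {o-ring, spring}

From (4): spring ∉ Left.
From (7): nozzle ∉ Lower.
(5): o-ring matches spring: o-ring ∉ Left.
Suppose spring ∈ Right: no assignment then satisfies all the clues, so spring ∉ Right.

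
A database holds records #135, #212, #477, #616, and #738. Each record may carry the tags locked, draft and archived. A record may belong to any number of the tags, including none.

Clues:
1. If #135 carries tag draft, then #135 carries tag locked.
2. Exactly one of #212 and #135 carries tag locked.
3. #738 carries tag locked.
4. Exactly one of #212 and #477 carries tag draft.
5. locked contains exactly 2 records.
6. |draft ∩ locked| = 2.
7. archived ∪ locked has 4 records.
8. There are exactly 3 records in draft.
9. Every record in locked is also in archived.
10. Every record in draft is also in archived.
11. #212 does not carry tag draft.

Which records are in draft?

draft = {#135, #477, #738}

From (3): #738 ∈ locked.
From (11): #212 ∉ draft.
(4) (exactly one): #477 ∈ draft.
(9) with #738 ∈ locked: #738 ∈ archived.
(10) with #477 ∈ draft: #477 ∈ archived.
Suppose #135 ∉ draft: no assignment then satisfies all the clues, so #135 ∈ draft.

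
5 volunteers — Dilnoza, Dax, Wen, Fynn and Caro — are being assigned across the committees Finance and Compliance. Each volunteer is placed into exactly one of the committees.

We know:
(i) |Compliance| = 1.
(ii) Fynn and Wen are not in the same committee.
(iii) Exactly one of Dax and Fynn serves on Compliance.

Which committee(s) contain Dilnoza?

Dilnoza: Finance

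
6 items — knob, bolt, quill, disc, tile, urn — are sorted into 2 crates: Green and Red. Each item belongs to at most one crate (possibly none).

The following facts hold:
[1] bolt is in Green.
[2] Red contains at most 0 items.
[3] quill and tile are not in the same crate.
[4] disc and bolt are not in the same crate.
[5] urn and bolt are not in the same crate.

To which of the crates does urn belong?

urn: none

From (1): bolt ∈ Green.
(2): Red already has 0, so the rest are out.
(4): disc ∉ Green.
(5): urn ∉ Green.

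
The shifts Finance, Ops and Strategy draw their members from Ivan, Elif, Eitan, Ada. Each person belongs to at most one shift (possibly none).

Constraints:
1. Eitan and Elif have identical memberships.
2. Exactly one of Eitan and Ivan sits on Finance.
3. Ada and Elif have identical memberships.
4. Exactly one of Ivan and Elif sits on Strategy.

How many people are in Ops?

0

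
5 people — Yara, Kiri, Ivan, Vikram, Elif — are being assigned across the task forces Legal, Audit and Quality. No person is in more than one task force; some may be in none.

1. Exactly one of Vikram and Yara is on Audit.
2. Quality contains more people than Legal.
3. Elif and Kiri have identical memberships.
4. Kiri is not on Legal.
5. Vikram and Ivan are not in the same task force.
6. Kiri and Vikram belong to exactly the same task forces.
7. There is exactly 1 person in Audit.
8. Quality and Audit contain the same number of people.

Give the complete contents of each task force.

Legal = {}; Audit = {Yara}; Quality = {Ivan}

From (4): Kiri ∉ Legal.
(3): Elif matches Kiri: Elif ∉ Legal.
(6): Vikram matches Kiri: Vikram ∉ Legal.
Suppose Yara ∈ Legal: no assignment then satisfies all the clues, so Yara ∉ Legal.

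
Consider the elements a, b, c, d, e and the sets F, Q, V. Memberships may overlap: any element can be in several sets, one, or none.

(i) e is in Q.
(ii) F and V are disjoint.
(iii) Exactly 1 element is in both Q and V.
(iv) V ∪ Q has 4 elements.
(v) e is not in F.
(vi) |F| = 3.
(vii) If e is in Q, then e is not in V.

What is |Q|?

4

From (i): e ∈ Q.
From (v): e ∉ F.
(vii): e ∉ V.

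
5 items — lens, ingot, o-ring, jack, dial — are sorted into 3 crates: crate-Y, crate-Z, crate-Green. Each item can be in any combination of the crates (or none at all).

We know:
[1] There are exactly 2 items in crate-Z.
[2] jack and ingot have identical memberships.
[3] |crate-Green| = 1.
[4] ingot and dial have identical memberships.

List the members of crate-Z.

crate-Z = {lens, o-ring}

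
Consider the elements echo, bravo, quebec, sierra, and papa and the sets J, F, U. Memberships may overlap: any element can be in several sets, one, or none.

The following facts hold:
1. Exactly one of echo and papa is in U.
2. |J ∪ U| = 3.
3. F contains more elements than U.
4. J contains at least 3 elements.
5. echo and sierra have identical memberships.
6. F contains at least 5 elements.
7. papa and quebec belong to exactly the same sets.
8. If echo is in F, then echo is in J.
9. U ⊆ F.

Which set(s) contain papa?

papa: F

(6): only 5 candidates remain for F, so all are in.
(8): echo ∈ J.
(5): sierra matches echo: sierra ∈ J.
Suppose papa ∈ J: no assignment then satisfies all the clues, so papa ∉ J.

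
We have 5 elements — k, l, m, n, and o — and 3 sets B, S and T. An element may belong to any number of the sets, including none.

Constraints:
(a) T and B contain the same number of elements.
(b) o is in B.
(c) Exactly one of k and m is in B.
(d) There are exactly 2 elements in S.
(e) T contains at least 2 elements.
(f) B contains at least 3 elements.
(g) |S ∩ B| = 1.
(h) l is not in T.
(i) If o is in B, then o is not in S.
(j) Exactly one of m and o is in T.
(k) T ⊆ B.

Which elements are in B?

B = {k, n, o}

From (b): o ∈ B.
From (h): l ∉ T.
(i): o ∉ S.
Suppose k ∉ B: no assignment then satisfies all the clues, so k ∈ B.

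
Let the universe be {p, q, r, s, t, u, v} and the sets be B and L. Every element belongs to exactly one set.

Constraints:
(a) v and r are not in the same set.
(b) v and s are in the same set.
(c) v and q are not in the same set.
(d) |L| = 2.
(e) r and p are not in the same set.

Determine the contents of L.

L = {q, r}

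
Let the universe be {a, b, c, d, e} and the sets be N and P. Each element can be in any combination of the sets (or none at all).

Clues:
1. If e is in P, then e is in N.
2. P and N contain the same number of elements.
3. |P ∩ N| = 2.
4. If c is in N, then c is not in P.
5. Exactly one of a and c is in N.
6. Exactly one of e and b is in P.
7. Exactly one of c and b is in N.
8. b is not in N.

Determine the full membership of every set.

N = {c, d, e}; P = {a, d, e}

From (8): b ∉ N.
(7) (exactly one): c ∈ N.
(4): c ∉ P.
(5) (exactly one): a ∉ N.
Suppose a ∉ P: no assignment then satisfies all the clues, so a ∈ P.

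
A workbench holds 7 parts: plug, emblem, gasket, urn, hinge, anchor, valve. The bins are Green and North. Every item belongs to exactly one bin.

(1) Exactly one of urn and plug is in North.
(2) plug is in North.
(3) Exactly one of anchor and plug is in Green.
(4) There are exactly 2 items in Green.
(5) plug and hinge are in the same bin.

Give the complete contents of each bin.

From (2): plug ∈ North.
(1) (exactly one): urn ∉ North.
(3) (exactly one): anchor ∈ Green.
(5): hinge matches plug: hinge ∉ Green.
(5): hinge matches plug: hinge ∈ North.
Only one bin left: urn ∈ Green.
(4): Green already has 2, so the rest are out.
Only one bin left: emblem ∈ North.
Only one bin left: gasket ∈ North.
Only one bin left: valve ∈ North.

Green = {anchor, urn}; North = {emblem, gasket, hinge, plug, valve}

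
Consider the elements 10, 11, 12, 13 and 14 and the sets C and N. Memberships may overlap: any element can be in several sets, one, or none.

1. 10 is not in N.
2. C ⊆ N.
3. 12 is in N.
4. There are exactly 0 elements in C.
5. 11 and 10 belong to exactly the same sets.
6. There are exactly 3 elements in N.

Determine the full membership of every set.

From (1): 10 ∉ N.
From (3): 12 ∈ N.
(2) contrapositive: 10 ∉ C.
(4): C already has 0, so the rest are out.
(5): 11 matches 10: 11 ∉ N.
(6): only 3 candidates remain for N, so all are in.

C = {}; N = {12, 13, 14}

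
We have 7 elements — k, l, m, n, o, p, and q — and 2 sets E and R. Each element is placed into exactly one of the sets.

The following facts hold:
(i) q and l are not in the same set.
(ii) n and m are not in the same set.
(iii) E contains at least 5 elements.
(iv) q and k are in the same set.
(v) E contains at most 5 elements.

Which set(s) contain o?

o: E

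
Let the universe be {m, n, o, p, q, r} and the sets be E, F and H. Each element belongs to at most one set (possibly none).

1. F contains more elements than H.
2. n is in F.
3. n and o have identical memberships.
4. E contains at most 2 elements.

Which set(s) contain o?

From (2): n ∈ F.
(3): o matches n: o ∉ E.
(3): o matches n: o ∈ F.

o: F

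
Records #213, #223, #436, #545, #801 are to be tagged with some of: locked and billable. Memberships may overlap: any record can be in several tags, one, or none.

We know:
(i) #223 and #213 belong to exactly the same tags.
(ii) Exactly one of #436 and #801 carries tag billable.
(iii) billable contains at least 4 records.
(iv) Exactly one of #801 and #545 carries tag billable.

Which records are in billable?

billable = {#213, #223, #436, #545}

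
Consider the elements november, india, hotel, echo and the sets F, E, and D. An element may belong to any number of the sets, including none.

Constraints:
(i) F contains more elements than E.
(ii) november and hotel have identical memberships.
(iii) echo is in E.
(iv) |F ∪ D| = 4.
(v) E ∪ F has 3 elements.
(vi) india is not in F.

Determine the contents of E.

E = {echo}

From (iii): echo ∈ E.
From (vi): india ∉ F.
Suppose november ∈ E: no assignment then satisfies all the clues, so november ∉ E.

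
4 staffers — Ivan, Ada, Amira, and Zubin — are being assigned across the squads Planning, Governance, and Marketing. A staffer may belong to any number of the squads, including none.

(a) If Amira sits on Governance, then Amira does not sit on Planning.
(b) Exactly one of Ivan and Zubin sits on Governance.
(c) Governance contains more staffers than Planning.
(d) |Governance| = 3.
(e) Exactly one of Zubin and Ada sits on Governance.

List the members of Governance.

Governance = {Ada, Amira, Ivan}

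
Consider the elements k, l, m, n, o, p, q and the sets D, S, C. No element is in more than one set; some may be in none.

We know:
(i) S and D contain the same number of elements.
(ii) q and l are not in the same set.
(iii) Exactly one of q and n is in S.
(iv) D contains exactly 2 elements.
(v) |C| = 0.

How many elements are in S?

2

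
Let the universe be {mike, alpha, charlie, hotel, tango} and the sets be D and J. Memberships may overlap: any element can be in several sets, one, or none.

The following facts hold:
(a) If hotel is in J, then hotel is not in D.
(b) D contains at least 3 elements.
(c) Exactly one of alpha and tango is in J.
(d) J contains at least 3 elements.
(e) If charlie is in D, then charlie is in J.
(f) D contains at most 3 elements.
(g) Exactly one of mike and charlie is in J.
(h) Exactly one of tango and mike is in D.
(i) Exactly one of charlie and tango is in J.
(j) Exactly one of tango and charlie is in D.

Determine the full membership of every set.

D = {alpha, charlie, mike}; J = {alpha, charlie, hotel}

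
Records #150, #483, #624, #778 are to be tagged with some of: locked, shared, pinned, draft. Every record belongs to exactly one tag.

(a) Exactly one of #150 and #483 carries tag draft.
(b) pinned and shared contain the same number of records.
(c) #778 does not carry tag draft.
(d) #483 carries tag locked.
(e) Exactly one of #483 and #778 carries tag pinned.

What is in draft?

From (c): #778 ∉ draft.
From (d): #483 ∈ locked.
(a) (exactly one): #150 ∈ draft.
(e) (exactly one): #778 ∈ pinned.
Suppose #624 ∈ draft: no assignment then satisfies all the clues, so #624 ∉ draft.

draft = {#150}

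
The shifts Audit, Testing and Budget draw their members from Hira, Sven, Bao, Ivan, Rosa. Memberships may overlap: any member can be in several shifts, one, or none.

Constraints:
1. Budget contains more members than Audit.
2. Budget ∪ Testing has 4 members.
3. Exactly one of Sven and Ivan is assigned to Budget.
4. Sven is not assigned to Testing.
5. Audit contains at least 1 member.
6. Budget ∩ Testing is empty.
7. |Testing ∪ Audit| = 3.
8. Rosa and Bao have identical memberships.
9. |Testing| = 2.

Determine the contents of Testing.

From (4): Sven ∉ Testing.
Suppose Hira ∈ Testing: no assignment then satisfies all the clues, so Hira ∉ Testing.

Testing = {Bao, Rosa}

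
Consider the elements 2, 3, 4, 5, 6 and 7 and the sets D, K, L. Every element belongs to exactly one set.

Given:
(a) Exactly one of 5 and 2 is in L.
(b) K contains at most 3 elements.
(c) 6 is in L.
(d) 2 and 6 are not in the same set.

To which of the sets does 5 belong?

5: L

From (c): 6 ∈ L.
(d): 2 ∉ L.
(a) (exactly one): 5 ∈ L.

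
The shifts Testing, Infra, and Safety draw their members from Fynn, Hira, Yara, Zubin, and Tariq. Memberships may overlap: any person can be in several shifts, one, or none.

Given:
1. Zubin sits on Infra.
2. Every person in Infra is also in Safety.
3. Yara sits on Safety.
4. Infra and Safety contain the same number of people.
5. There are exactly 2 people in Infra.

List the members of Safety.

Safety = {Yara, Zubin}

From (1): Zubin ∈ Infra.
From (3): Yara ∈ Safety.
(2) with Zubin ∈ Infra: Zubin ∈ Safety.
Suppose Fynn ∈ Safety: no assignment then satisfies all the clues, so Fynn ∉ Safety.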